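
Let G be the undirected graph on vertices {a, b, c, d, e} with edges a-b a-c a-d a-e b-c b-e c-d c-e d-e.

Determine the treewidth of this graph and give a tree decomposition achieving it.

Each bag holds 4 vertices, so the decomposition has width 3, which upper-bounds the treewidth. On the other hand G contains the 4-clique {a, c, d, e}. A clique must lie in a single bag of any decomposition, so no decomposition can have width below 3. Hence tw(G) = 3 exactly.

Treewidth 3.
Bags: B1 = {a, b, c, e}  B2 = {a, c, d, e}
Tree: B1–B2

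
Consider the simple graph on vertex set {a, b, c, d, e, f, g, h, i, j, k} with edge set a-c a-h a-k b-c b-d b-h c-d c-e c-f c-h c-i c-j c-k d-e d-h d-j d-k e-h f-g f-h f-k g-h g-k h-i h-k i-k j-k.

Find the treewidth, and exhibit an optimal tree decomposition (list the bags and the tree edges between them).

Each bag holds 4 vertices, so the decomposition has width 3, which upper-bounds the treewidth. On the other hand G contains the 4-clique {c, d, j, k}. A clique must lie in a single bag of any decomposition, so no decomposition can have width below 3. Combining the bounds, tw(G) = 3.

Treewidth 3.
One optimal decomposition is:
Bags: B1 = {c, d, h, k}  B2 = {c, h, i, k}  B3 = {b, c, d, h}  B4 = {c, d, e, h}  B5 = {c, f, h, k}  B6 = {f, g, h, k}  B7 = {c, d, j, k}  B8 = {a, c, h, k}
Tree: B1–B2, B1–B3, B3–B4, B1–B5, B5–B6, B1–B7, B2–B8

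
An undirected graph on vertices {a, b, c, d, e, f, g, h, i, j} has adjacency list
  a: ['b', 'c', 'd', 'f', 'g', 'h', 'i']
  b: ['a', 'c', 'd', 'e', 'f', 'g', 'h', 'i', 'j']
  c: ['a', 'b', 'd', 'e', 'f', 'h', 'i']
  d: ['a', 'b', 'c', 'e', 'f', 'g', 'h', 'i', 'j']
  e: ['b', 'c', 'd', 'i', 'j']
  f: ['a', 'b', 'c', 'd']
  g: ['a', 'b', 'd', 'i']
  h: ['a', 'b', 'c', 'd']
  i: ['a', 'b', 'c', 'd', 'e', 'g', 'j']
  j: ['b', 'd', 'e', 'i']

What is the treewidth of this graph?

A width-4 tree decomposition is:
Bags: B1 = {a, b, c, d, i}  B2 = {a, b, d, g, i}  B3 = {a, b, c, d, h}  B4 = {a, b, c, d, f}  B5 = {b, c, d, e, i}  B6 = {b, d, e, i, j}
Tree: B1–B2, B1–B3, B1–B4, B1–B5, B5–B6
The largest bag has 5 vertices, giving width 4; this decomposition certifies tw(G) ≤ 4. For the lower bound, the 5 vertices {a, b, c, d, h} are pairwise adjacent, and any tree decomposition puts a clique entirely inside one bag — forcing width ≥ 4. Hence tw(G) = 4 exactly.

4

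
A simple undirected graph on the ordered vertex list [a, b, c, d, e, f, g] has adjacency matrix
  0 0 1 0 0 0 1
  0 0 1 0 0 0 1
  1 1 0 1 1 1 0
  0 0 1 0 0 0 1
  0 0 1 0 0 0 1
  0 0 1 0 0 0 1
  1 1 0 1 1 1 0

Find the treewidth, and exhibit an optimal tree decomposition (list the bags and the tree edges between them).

Treewidth 2.
One optimal decomposition is:
Bags: B1 = {b, c, g}  B2 = {c, f, g}  B3 = {c, d, g}  B4 = {a, c, g}  B5 = {c, e, g}
Tree: B1–B2, B2–B3, B3–B4, B4–B5

Every bag has size at most 3, so the width is 3 − 1 = 2 and tw(G) ≤ 2. The edges g–b–c–f–g form a cycle, so G is not a tree and its treewidth is at least 2. Therefore the treewidth is 2.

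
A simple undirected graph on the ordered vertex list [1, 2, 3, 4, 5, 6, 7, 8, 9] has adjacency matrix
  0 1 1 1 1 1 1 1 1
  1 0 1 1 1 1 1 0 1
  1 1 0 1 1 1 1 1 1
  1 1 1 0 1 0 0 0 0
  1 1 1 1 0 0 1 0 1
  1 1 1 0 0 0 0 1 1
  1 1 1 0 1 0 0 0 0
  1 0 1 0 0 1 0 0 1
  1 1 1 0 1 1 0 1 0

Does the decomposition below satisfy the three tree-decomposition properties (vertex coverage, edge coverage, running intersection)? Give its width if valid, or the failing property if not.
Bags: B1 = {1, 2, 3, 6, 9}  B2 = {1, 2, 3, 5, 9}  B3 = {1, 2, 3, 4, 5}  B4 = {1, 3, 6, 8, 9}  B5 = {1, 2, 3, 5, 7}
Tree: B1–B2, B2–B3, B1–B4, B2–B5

Yes; width 4.

Vertex coverage: the bags together contain {1, 2, 3, 4, 5, 6, 7, 8, 9}, the full vertex set. Edge coverage: each edge of G has both endpoints in at least one bag. Running intersection: for every vertex, the bags containing it form a connected subtree. All three properties hold, so this is a valid tree decomposition of width max|bag| − 1 = 4, and hence tw(G) ≤ 4.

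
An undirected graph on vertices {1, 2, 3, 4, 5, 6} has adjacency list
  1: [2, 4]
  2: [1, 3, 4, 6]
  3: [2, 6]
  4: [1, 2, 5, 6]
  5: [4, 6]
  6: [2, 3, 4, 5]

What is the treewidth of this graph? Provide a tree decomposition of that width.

Each bag holds 3 vertices, so the decomposition has width 2, which upper-bounds the treewidth. On the other hand G contains the 3-clique {2, 3, 6}. A clique must lie in a single bag of any decomposition, so no decomposition can have width below 2. The upper and lower bounds meet at 2, so that is the treewidth.

Treewidth 2.
Bags: B1 = {2, 4, 6}  B2 = {4, 5, 6}  B3 = {1, 2, 4}  B4 = {2, 3, 6}
Tree: B1–B2, B1–B3, B1–B4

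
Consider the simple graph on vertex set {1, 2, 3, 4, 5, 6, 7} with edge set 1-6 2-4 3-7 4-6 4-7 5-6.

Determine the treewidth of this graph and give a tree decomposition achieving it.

Treewidth 1.
One such decomposition:
Bags: B1 = {5, 6}  B2 = {4, 6}  B3 = {1, 6}  B4 = {4, 7}  B5 = {3, 7}  B6 = {2, 4}
Tree: B1–B2, B2–B3, B2–B4, B4–B5, B4–B6

Each bag holds 2 vertices, so the decomposition has width 1, which upper-bounds the treewidth. Any graph with an edge has treewidth ≥ 1, and G has the edge 6–5. The upper and lower bounds meet at 1, so that is the treewidth.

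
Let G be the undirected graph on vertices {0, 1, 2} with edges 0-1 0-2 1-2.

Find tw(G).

2

A width-2 tree decomposition is:
Bags: B1 = {0, 1, 2}
Tree: (single bag)
With just one bag of size 3, the width is 3 − 1 = 2, so tw(G) ≤ 2. For the lower bound, the 3 vertices {0, 1, 2} are pairwise adjacent, and any tree decomposition puts a clique entirely inside one bag — forcing width ≥ 2. Therefore the treewidth is 2.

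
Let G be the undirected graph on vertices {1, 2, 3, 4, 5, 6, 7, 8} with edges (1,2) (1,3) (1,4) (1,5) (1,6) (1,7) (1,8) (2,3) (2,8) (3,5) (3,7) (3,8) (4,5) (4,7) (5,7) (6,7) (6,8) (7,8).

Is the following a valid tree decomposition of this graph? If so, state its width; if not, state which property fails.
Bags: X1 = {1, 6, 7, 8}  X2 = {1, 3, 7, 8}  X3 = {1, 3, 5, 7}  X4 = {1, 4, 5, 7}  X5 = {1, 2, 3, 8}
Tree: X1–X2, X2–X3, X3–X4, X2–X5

Yes; width 3.

Vertex coverage: the bags together contain {1, 2, 3, 4, 5, 6, 7, 8}, the full vertex set. Edge coverage: each edge of G has both endpoints in at least one bag. Running intersection: for every vertex, the bags containing it form a connected subtree. All three properties hold, so this is a valid tree decomposition of width max|bag| − 1 = 3, and hence tw(G) ≤ 3.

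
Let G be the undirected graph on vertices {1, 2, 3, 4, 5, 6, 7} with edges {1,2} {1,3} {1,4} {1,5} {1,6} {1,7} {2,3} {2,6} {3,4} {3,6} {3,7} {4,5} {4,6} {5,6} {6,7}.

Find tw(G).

3

A width-3 tree decomposition is:
Bags: B1 = {1, 2, 3, 6}  B2 = {1, 3, 4, 6}  B3 = {1, 3, 6, 7}  B4 = {1, 4, 5, 6}
Tree: B1–B2, B2–B3, B2–B4
Each bag holds 4 vertices, so the decomposition has width 3, which upper-bounds the treewidth. On the other hand G contains the 4-clique {1, 2, 3, 6}. A clique must lie in a single bag of any decomposition, so no decomposition can have width below 3. The upper and lower bounds meet at 3, so that is the treewidth.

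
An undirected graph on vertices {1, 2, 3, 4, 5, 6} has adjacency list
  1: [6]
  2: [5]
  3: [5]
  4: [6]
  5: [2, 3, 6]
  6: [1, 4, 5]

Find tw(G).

A width-1 tree decomposition is:
Bags: B1 = {5, 6}  B2 = {2, 5}  B3 = {1, 6}  B4 = {4, 6}  B5 = {3, 5}
Tree: B1–B2, B1–B3, B3–B4, B1–B5
The largest bag has 2 vertices, giving width 1; this decomposition certifies tw(G) ≤ 1. G has an edge, so its treewidth is at least 1. The upper and lower bounds meet at 1, so that is the treewidth.

1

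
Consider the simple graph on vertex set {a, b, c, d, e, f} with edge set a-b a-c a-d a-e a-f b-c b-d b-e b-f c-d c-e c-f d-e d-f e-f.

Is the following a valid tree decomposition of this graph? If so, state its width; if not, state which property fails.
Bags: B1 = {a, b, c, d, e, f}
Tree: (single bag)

Yes; width 5.

Vertex coverage: the bags together contain {a, b, c, d, e, f}, the full vertex set. Edge coverage: each edge of G has both endpoints in at least one bag. Running intersection: for every vertex, the bags containing it form a connected subtree. All three properties hold, so this is a valid tree decomposition of width max|bag| − 1 = 5, and hence tw(G) ≤ 5.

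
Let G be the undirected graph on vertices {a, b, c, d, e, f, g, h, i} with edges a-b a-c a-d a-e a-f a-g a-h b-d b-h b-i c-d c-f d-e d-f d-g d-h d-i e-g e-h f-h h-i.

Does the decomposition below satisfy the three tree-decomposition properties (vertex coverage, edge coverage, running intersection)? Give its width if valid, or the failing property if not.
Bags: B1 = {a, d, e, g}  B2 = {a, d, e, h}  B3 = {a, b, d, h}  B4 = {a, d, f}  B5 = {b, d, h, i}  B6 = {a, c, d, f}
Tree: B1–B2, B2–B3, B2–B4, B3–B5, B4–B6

A tree decomposition must satisfy three properties: every vertex lies in some bag; for every edge, both endpoints lie together in some bag; and for every vertex, the bags containing it form a connected subtree. Here edge (h,f) lies in no bag, so the decomposition is invalid.

No — edge (h,f) lies in no bag.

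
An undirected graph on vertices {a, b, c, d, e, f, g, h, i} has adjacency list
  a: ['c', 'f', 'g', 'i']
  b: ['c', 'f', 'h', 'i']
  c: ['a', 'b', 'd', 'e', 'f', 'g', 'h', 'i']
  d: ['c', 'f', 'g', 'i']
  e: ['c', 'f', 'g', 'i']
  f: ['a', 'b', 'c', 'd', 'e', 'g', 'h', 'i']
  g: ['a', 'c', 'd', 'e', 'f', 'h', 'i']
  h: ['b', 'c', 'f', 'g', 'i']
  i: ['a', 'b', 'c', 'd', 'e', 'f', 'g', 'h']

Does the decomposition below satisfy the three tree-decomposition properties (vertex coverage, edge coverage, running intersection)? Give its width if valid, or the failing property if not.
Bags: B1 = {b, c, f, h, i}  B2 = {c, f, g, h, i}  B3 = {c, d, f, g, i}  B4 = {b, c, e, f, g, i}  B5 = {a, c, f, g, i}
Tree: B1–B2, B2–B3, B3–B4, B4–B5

A tree decomposition must satisfy three properties: every vertex lies in some bag; for every edge, both endpoints lie together in some bag; and for every vertex, the bags containing it form a connected subtree. Here bags containing vertex b are not connected in the tree, so the decomposition is invalid.

No — bags containing vertex b are not connected in the tree.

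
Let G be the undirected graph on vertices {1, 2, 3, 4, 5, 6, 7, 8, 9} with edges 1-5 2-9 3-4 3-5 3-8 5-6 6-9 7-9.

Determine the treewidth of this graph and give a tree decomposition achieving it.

Each bag holds 2 vertices, so the decomposition has width 1, which upper-bounds the treewidth. G has an edge, so its treewidth is at least 1. Combining the bounds, tw(G) = 1.

Treewidth 1.
Bags: B1 = {5, 6}  B2 = {6, 9}  B3 = {7, 9}  B4 = {1, 5}  B5 = {2, 9}  B6 = {3, 5}  B7 = {3, 4}  B8 = {3, 8}
Tree: B1–B2, B2–B3, B1–B4, B2–B5, B1–B6, B6–B7, B7–B8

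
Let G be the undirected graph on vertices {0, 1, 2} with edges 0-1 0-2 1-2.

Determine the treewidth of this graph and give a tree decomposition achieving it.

Treewidth 2.
One optimal decomposition is:
Bags: B1 = {0, 1, 2}
Tree: (single bag)

A single bag containing all 3 vertices is trivially a valid decomposition of width 2. For the lower bound, the 3 vertices {0, 1, 2} are pairwise adjacent, and any tree decomposition puts a clique entirely inside one bag — forcing width ≥ 2. Combining the bounds, tw(G) = 2.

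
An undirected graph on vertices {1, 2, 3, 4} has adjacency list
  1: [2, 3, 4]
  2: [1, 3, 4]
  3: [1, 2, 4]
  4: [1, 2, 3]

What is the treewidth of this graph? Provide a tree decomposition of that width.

A single bag containing all 4 vertices is trivially a valid decomposition of width 3. On the other hand G contains the 4-clique {1, 2, 3, 4}. A clique must lie in a single bag of any decomposition, so no decomposition can have width below 3. Combining the bounds, tw(G) = 3.

Treewidth 3.
One such decomposition:
Bags: B1 = {1, 2, 3, 4}
Tree: (single bag)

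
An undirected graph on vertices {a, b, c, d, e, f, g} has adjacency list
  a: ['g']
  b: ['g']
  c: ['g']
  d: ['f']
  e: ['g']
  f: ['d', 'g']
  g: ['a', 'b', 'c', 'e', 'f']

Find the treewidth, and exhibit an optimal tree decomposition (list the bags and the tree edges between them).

Treewidth 1.
One optimal decomposition is:
Bags: B1 = {f, g}  B2 = {a, g}  B3 = {c, g}  B4 = {b, g}  B5 = {e, g}  B6 = {d, f}
Tree: B1–B2, B2–B3, B1–B4, B1–B5, B1–B6

The largest bag has 2 vertices, giving width 1; this decomposition certifies tw(G) ≤ 1. G has an edge, so its treewidth is at least 1. Combining the bounds, tw(G) = 1.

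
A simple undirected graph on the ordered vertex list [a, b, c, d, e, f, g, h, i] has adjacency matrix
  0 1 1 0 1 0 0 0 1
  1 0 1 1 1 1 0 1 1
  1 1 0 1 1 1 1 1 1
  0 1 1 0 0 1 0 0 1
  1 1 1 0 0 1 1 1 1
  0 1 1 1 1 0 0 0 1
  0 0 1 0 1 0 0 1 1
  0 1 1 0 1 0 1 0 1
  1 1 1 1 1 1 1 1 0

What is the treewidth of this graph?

4

A width-4 tree decomposition is:
Bags: B1 = {b, c, e, h, i}  B2 = {b, c, e, f, i}  B3 = {c, e, g, h, i}  B4 = {a, b, c, e, i}  B5 = {b, c, d, f, i}
Tree: B1–B2, B1–B3, B1–B4, B2–B5
Every bag has size at most 5, so the width is 5 − 1 = 4 and tw(G) ≤ 4. For the lower bound, the 5 vertices {c, e, g, h, i} are pairwise adjacent, and any tree decomposition puts a clique entirely inside one bag — forcing width ≥ 4. Combining the bounds, tw(G) = 4.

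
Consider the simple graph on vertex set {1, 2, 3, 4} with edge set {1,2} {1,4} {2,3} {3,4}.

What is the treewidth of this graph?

A width-2 tree decomposition is:
Bags: B1 = {1, 2, 3}  B2 = {1, 3, 4}
Tree: B1–B2
The largest bag has 3 vertices, giving width 2; this decomposition certifies tw(G) ≤ 2. The edges 1–2–3–4–1 form a cycle, so G is not a tree and its treewidth is at least 2. Hence tw(G) = 2 exactly.

2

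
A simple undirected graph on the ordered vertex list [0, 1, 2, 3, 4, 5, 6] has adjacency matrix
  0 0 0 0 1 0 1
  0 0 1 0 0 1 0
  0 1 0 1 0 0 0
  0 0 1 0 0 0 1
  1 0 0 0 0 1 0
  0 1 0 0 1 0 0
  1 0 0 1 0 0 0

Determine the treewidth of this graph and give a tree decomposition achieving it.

Treewidth 2.
Bags: B1 = {1, 2, 5}  B2 = {2, 3, 5}  B3 = {3, 5, 6}  B4 = {0, 5, 6}  B5 = {0, 4, 5}
Tree: B1–B2, B2–B3, B3–B4, B4–B5

Each bag holds 3 vertices, so the decomposition has width 2, which upper-bounds the treewidth. The edges 5–1–2–3–6–0–4–5 form a cycle, so G is not a tree and its treewidth is at least 2. Hence tw(G) = 2 exactly.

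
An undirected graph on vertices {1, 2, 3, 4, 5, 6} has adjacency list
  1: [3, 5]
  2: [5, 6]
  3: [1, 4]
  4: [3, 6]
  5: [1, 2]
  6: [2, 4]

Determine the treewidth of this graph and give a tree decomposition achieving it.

Every bag has size at most 3, so the width is 3 − 1 = 2 and tw(G) ≤ 2. Since 2–6–4–3–1–5–2 is a cycle in G, G is not acyclic. Forests are exactly the graphs of treewidth ≤ 1, so tw(G) ≥ 2. Combining the bounds, tw(G) = 2.

Treewidth 2.
One such decomposition:
Bags: B1 = {2, 4, 6}  B2 = {2, 3, 4}  B3 = {1, 2, 3}  B4 = {1, 2, 5}
Tree: B1–B2, B2–B3, B3–B4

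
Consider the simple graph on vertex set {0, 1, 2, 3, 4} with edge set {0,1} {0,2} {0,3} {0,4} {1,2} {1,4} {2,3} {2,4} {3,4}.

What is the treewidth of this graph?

A width-3 tree decomposition is:
Bags: B1 = {0, 1, 2, 4}  B2 = {0, 2, 3, 4}
Tree: B1–B2
The largest bag has 4 vertices, giving width 3; this decomposition certifies tw(G) ≤ 3. Conversely, {0, 1, 2, 4} is a clique of size 4, and the vertices of any clique must share a bag in every tree decomposition; so some bag has ≥ 4 vertices and tw(G) ≥ 3. Hence tw(G) = 3 exactly.

3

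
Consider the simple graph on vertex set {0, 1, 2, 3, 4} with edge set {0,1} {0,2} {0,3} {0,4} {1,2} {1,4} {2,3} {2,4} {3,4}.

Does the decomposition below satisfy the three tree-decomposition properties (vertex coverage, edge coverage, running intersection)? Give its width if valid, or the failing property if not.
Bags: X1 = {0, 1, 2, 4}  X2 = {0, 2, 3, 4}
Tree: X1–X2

Every vertex of G appears in some bag (union = {0, 1, 2, 3, 4}); every edge is covered by a bag; and for each vertex v the set of bags containing v is connected in the bag tree. The decomposition is therefore valid. The largest bag has 4 vertices, so the width is 3.

Yes; width 3.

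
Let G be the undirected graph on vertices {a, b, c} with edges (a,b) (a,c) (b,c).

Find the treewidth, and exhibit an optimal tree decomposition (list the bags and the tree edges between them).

Treewidth 2.
Bags: B1 = {a, b, c}
Tree: (single bag)

With just one bag of size 3, the width is 3 − 1 = 2, so tw(G) ≤ 2. Conversely, {a, b, c} is a clique of size 3, and the vertices of any clique must share a bag in every tree decomposition; so some bag has ≥ 3 vertices and tw(G) ≥ 2. Hence tw(G) = 2 exactly.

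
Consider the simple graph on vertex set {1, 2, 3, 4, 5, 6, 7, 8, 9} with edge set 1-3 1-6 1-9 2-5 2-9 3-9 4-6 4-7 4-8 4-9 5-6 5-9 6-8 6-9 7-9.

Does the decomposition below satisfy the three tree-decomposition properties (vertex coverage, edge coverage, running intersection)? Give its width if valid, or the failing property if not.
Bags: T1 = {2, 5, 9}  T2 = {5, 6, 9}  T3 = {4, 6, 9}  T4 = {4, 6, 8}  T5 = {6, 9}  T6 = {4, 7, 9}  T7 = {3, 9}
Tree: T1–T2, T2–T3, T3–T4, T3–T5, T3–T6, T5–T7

No — vertex 1 appears in no bag.

A tree decomposition must satisfy three properties: every vertex lies in some bag; for every edge, both endpoints lie together in some bag; and for every vertex, the bags containing it form a connected subtree. Here vertex 1 appears in no bag, so the decomposition is invalid.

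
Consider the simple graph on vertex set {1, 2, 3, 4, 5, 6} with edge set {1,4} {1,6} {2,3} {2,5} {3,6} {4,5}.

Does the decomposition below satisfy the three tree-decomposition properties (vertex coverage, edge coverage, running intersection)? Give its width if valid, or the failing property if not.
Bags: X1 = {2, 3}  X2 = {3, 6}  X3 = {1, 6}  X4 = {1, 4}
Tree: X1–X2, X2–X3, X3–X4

No — vertex 5 appears in no bag.

A tree decomposition must satisfy three properties: every vertex lies in some bag; for every edge, both endpoints lie together in some bag; and for every vertex, the bags containing it form a connected subtree. Here vertex 5 appears in no bag, so the decomposition is invalid.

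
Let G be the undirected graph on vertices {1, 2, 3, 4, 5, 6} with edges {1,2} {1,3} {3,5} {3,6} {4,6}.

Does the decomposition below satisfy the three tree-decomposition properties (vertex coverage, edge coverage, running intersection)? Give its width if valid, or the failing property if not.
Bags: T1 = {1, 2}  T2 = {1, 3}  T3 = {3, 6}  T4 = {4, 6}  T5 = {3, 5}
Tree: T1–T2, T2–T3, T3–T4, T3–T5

Checking the three conditions: (i) the bags cover all of {1, 2, 3, 4, 5, 6}; (ii) for each edge, some bag contains both endpoints; (iii) the bags containing any fixed vertex form a subtree. All hold, so the decomposition is valid with width 2 − 1 = 1.

Yes; width 1.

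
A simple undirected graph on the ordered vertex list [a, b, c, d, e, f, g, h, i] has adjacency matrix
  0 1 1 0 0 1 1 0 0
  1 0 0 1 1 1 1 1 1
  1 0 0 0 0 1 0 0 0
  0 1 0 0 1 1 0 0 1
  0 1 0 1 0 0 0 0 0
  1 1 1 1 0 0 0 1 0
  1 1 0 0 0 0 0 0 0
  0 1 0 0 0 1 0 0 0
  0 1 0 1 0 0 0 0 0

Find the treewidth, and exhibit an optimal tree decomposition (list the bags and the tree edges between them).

The largest bag has 3 vertices, giving width 2; this decomposition certifies tw(G) ≤ 2. For the lower bound, the 3 vertices {a, c, f} are pairwise adjacent, and any tree decomposition puts a clique entirely inside one bag — forcing width ≥ 2. Therefore the treewidth is 2.

Treewidth 2.
Bags: B1 = {a, b, f}  B2 = {b, d, f}  B3 = {b, d, e}  B4 = {a, c, f}  B5 = {a, b, g}  B6 = {b, f, h}  B7 = {b, d, i}
Tree: B1–B2, B2–B3, B1–B4, B1–B5, B1–B6, B3–B7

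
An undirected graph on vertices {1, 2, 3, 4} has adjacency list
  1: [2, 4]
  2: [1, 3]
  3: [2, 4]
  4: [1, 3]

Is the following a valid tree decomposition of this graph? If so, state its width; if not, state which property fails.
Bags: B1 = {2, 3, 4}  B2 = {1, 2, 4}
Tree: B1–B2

Yes; width 2.

Checking the three conditions: (i) the bags cover all of {1, 2, 3, 4}; (ii) for each edge, some bag contains both endpoints; (iii) the bags containing any fixed vertex form a subtree. All hold, so the decomposition is valid with width 3 − 1 = 2.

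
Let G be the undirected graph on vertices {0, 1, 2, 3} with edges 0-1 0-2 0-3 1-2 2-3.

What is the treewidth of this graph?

A width-2 tree decomposition is:
Bags: B1 = {0, 1, 2}  B2 = {0, 2, 3}
Tree: B1–B2
The largest bag has 3 vertices, giving width 2; this decomposition certifies tw(G) ≤ 2. On the other hand G contains the 3-clique {0, 1, 2}. A clique must lie in a single bag of any decomposition, so no decomposition can have width below 2. The upper and lower bounds meet at 2, so that is the treewidth.

2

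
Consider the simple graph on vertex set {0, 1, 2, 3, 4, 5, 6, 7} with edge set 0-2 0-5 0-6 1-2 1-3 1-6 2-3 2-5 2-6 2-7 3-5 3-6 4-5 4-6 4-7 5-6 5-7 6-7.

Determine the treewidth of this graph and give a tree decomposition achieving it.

Treewidth 3.
One such decomposition:
Bags: B1 = {4, 5, 6, 7}  B2 = {2, 5, 6, 7}  B3 = {2, 3, 5, 6}  B4 = {1, 2, 3, 6}  B5 = {0, 2, 5, 6}
Tree: B1–B2, B2–B3, B3–B4, B2–B5

The largest bag has 4 vertices, giving width 3; this decomposition certifies tw(G) ≤ 3. On the other hand G contains the 4-clique {1, 2, 3, 6}. A clique must lie in a single bag of any decomposition, so no decomposition can have width below 3. Combining the bounds, tw(G) = 3.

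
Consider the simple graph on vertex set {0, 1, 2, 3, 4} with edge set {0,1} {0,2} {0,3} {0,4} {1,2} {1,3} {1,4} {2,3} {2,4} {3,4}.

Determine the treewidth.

A width-4 tree decomposition is:
Bags: B1 = {0, 1, 2, 3, 4}
Tree: (single bag)
A single bag containing all 5 vertices is trivially a valid decomposition of width 4. On the other hand G contains the 5-clique {0, 1, 2, 3, 4}. A clique must lie in a single bag of any decomposition, so no decomposition can have width below 4. Therefore the treewidth is 4.

4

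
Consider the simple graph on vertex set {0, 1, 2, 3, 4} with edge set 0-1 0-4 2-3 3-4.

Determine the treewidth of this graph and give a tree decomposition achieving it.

Every bag has size at most 2, so the width is 2 − 1 = 1 and tw(G) ≤ 1. Any graph with an edge has treewidth ≥ 1, and G has the edge 1–0. Therefore the treewidth is 1.

Treewidth 1.
One optimal decomposition is:
Bags: B1 = {0, 1}  B2 = {0, 4}  B3 = {3, 4}  B4 = {2, 3}
Tree: B1–B2, B2–B3, B3–B4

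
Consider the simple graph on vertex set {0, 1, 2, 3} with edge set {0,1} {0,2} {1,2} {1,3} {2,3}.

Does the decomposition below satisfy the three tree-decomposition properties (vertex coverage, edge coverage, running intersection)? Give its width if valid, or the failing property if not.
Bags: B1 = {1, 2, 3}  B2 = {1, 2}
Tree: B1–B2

No — vertex 0 appears in no bag.

A tree decomposition must satisfy three properties: every vertex lies in some bag; for every edge, both endpoints lie together in some bag; and for every vertex, the bags containing it form a connected subtree. Here vertex 0 appears in no bag, so the decomposition is invalid.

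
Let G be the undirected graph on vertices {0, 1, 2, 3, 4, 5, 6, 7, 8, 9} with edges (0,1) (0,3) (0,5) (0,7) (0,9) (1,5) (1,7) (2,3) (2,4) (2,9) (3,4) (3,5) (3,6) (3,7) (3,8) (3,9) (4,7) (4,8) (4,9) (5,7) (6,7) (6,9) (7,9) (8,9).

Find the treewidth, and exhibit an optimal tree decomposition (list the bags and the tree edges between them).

The largest bag has 4 vertices, giving width 3; this decomposition certifies tw(G) ≤ 3. For the lower bound, the 4 vertices {0, 1, 5, 7} are pairwise adjacent, and any tree decomposition puts a clique entirely inside one bag — forcing width ≥ 3. The upper and lower bounds meet at 3, so that is the treewidth.

Treewidth 3.
One optimal decomposition is:
Bags: B1 = {0, 3, 7, 9}  B2 = {3, 6, 7, 9}  B3 = {0, 3, 5, 7}  B4 = {3, 4, 7, 9}  B5 = {0, 1, 5, 7}  B6 = {2, 3, 4, 9}  B7 = {3, 4, 8, 9}
Tree: B1–B2, B1–B3, B1–B4, B3–B5, B4–B6, B6–B7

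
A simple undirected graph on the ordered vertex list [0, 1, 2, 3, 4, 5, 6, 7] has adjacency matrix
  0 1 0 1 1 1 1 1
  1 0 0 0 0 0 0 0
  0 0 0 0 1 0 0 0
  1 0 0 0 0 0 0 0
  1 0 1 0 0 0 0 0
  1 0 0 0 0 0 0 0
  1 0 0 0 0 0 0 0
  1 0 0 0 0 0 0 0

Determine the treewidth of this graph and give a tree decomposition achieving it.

The largest bag has 2 vertices, giving width 1; this decomposition certifies tw(G) ≤ 1. Since G has at least one edge (e.g. 0–7), it is not an edgeless graph, so tw(G) ≥ 1. The upper and lower bounds meet at 1, so that is the treewidth.

Treewidth 1.
One optimal decomposition is:
Bags: B1 = {0, 7}  B2 = {0, 4}  B3 = {0, 1}  B4 = {0, 5}  B5 = {2, 4}  B6 = {0, 6}  B7 = {0, 3}
Tree: B1–B2, B1–B3, B3–B4, B2–B5, B2–B6, B1–B7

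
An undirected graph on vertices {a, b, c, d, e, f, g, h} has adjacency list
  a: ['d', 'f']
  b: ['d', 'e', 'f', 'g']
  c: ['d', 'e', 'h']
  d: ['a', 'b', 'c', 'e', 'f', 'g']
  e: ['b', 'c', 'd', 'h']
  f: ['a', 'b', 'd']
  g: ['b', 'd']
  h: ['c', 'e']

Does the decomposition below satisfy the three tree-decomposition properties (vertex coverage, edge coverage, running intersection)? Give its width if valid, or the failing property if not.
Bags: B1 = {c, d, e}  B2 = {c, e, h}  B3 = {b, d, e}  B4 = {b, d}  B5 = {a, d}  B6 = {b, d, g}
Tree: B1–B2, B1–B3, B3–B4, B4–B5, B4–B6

No — vertex f appears in no bag.

A tree decomposition must satisfy three properties: every vertex lies in some bag; for every edge, both endpoints lie together in some bag; and for every vertex, the bags containing it form a connected subtree. Here vertex f appears in no bag, so the decomposition is invalid.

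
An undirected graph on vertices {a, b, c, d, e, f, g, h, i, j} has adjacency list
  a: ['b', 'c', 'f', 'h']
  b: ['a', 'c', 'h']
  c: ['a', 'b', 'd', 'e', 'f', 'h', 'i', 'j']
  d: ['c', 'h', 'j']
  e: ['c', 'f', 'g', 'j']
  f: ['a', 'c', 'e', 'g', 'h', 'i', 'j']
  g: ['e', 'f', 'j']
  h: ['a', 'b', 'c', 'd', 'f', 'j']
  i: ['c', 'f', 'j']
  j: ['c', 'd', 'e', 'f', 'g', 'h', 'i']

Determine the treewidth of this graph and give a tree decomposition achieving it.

Each bag holds 4 vertices, so the decomposition has width 3, which upper-bounds the treewidth. On the other hand G contains the 4-clique {e, f, g, j}. A clique must lie in a single bag of any decomposition, so no decomposition can have width below 3. Combining the bounds, tw(G) = 3.

Treewidth 3.
One such decomposition:
Bags: B1 = {c, f, h, j}  B2 = {a, c, f, h}  B3 = {c, e, f, j}  B4 = {e, f, g, j}  B5 = {c, d, h, j}  B6 = {a, b, c, h}  B7 = {c, f, i, j}
Tree: B1–B2, B1–B3, B3–B4, B1–B5, B2–B6, B3–B7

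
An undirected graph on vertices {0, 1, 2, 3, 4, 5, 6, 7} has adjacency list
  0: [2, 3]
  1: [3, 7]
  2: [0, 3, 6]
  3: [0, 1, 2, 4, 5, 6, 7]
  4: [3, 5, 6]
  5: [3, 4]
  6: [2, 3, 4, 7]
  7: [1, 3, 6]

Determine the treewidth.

A width-2 tree decomposition is:
Bags: B1 = {0, 2, 3}  B2 = {2, 3, 6}  B3 = {3, 6, 7}  B4 = {3, 4, 6}  B5 = {3, 4, 5}  B6 = {1, 3, 7}
Tree: B1–B2, B2–B3, B2–B4, B4–B5, B3–B6
Every bag has size at most 3, so the width is 3 − 1 = 2 and tw(G) ≤ 2. On the other hand G contains the 3-clique {0, 2, 3}. A clique must lie in a single bag of any decomposition, so no decomposition can have width below 2. The upper and lower bounds meet at 2, so that is the treewidth.

2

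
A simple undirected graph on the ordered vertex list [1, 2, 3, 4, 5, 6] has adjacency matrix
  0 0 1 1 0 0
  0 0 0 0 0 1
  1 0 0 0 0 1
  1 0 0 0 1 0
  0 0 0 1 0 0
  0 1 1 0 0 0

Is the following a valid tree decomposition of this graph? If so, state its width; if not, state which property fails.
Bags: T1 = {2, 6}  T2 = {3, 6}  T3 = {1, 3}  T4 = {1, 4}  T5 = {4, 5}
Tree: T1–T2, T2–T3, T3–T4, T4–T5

Yes; width 1.

Vertex coverage: the bags together contain {1, 2, 3, 4, 5, 6}, the full vertex set. Edge coverage: each edge of G has both endpoints in at least one bag. Running intersection: for every vertex, the bags containing it form a connected subtree. All three properties hold, so this is a valid tree decomposition of width max|bag| − 1 = 1, and hence tw(G) ≤ 1.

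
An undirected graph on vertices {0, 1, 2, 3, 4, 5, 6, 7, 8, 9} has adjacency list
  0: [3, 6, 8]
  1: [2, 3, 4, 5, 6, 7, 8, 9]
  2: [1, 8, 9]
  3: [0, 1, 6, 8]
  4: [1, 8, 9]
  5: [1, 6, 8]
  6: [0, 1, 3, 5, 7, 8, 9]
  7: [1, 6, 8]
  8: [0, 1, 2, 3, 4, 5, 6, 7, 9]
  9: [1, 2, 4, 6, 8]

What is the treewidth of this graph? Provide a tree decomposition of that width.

Each bag holds 4 vertices, so the decomposition has width 3, which upper-bounds the treewidth. For the lower bound, the 4 vertices {0, 3, 6, 8} are pairwise adjacent, and any tree decomposition puts a clique entirely inside one bag — forcing width ≥ 3. Therefore the treewidth is 3.

Treewidth 3.
One optimal decomposition is:
Bags: B1 = {1, 5, 6, 8}  B2 = {1, 6, 8, 9}  B3 = {1, 2, 8, 9}  B4 = {1, 3, 6, 8}  B5 = {0, 3, 6, 8}  B6 = {1, 4, 8, 9}  B7 = {1, 6, 7, 8}
Tree: B1–B2, B2–B3, B1–B4, B4–B5, B3–B6, B2–B7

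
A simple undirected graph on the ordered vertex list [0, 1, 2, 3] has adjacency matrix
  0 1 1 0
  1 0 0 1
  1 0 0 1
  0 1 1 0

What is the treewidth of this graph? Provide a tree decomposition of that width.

Treewidth 2.
Bags: B1 = {0, 1, 2}  B2 = {1, 2, 3}
Tree: B1–B2

Every bag has size at most 3, so the width is 3 − 1 = 2 and tw(G) ≤ 2. The edges 1–0–2–3–1 form a cycle, so G is not a tree and its treewidth is at least 2. Therefore the treewidth is 2.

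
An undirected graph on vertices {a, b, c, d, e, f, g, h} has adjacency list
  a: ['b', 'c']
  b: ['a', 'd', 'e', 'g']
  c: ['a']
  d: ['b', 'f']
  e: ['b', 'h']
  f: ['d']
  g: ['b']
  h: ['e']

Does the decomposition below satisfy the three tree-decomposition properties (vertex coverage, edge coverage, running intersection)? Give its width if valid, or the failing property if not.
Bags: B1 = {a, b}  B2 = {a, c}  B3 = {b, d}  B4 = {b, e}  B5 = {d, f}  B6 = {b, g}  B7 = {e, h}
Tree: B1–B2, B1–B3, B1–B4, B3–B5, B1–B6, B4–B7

Yes; width 1.

Every vertex of G appears in some bag (union = {a, b, c, d, e, f, g, h}); every edge is covered by a bag; and for each vertex v the set of bags containing v is connected in the bag tree. The decomposition is therefore valid. The largest bag has 2 vertices, so the width is 1.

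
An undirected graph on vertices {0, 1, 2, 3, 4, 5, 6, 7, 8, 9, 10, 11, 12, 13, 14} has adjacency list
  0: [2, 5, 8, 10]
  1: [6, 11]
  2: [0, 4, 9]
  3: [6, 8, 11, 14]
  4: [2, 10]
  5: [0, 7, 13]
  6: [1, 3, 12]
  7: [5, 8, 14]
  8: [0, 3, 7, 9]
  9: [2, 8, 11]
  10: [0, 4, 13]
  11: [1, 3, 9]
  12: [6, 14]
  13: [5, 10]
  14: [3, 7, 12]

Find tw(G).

3

A width-3 tree decomposition is:
Bags: B1 = {1, 6, 11, 12}  B2 = {3, 6, 11, 12}  B3 = {3, 11, 12, 14}  B4 = {3, 9, 11, 14}  B5 = {3, 8, 9, 14}  B6 = {7, 8, 9, 14}  B7 = {2, 7, 8, 9}  B8 = {0, 2, 7, 8}  B9 = {0, 2, 5, 7}  B10 = {0, 2, 4, 5}  B11 = {0, 4, 5, 10}  B12 = {4, 5, 10, 13}
Tree: B1–B2, B2–B3, B3–B4, B4–B5, B5–B6, B6–B7, B7–B8, B8–B9, B9–B10, B10–B11, B11–B12
The largest bag has 4 vertices, giving width 3; this decomposition certifies tw(G) ≤ 3. For the lower bound: the 4 vertex sets {1,6,12}, {11}, {3}, {7,8,9,14} are disjoint, each induces a connected subgraph, and every pair is joined by at least one edge of G. Contracting each set to a single vertex therefore yields K_{4} as a minor, and since treewidth is minor-monotone, tw(G) ≥ tw(K_{4}) = 3. Hence tw(G) = 3 exactly.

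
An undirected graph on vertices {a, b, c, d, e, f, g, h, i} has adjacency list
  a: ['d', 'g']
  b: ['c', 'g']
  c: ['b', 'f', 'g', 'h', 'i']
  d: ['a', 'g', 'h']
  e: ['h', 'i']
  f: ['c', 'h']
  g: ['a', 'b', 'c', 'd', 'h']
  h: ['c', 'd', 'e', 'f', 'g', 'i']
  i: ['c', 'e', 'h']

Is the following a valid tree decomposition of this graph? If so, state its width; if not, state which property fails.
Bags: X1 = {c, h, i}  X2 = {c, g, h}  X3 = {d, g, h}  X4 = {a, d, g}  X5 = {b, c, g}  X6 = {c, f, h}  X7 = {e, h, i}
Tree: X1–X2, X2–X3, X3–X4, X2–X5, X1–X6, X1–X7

Yes; width 2.

Every vertex of G appears in some bag (union = {a, b, c, d, e, f, g, h, i}); every edge is covered by a bag; and for each vertex v the set of bags containing v is connected in the bag tree. The decomposition is therefore valid. The largest bag has 3 vertices, so the width is 2.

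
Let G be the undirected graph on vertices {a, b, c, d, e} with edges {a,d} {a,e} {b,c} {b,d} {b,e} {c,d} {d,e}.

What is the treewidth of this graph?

A width-2 tree decomposition is:
Bags: B1 = {b, c, d}  B2 = {b, d, e}  B3 = {a, d, e}
Tree: B1–B2, B2–B3
The largest bag has 3 vertices, giving width 2; this decomposition certifies tw(G) ≤ 2. Conversely, {a, d, e} is a clique of size 3, and the vertices of any clique must share a bag in every tree decomposition; so some bag has ≥ 3 vertices and tw(G) ≥ 2. Combining the bounds, tw(G) = 2.

2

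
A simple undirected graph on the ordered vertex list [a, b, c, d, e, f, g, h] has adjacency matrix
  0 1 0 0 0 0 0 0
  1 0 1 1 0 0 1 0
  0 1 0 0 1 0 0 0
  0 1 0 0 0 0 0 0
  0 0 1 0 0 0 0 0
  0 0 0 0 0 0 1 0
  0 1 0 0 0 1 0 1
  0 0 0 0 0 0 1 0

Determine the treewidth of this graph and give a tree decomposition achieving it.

Each bag holds 2 vertices, so the decomposition has width 1, which upper-bounds the treewidth. Since G has at least one edge (e.g. g–f), it is not an edgeless graph, so tw(G) ≥ 1. Therefore the treewidth is 1.

Treewidth 1.
Bags: B1 = {f, g}  B2 = {b, g}  B3 = {g, h}  B4 = {b, c}  B5 = {b, d}  B6 = {c, e}  B7 = {a, b}
Tree: B1–B2, B2–B3, B2–B4, B2–B5, B4–B6, B2–B7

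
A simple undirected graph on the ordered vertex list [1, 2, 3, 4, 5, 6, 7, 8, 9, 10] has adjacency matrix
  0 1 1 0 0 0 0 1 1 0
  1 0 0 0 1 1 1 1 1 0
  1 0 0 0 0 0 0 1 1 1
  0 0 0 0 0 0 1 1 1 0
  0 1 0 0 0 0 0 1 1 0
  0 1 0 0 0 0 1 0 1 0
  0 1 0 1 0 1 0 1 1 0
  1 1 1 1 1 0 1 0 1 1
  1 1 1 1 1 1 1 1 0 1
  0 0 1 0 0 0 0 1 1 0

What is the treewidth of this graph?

3

A width-3 tree decomposition is:
Bags: B1 = {1, 2, 8, 9}  B2 = {2, 7, 8, 9}  B3 = {2, 6, 7, 9}  B4 = {4, 7, 8, 9}  B5 = {1, 3, 8, 9}  B6 = {3, 8, 9, 10}  B7 = {2, 5, 8, 9}
Tree: B1–B2, B2–B3, B2–B4, B1–B5, B5–B6, B1–B7
Each bag holds 4 vertices, so the decomposition has width 3, which upper-bounds the treewidth. For the lower bound, the 4 vertices {3, 8, 9, 10} are pairwise adjacent, and any tree decomposition puts a clique entirely inside one bag — forcing width ≥ 3. Combining the bounds, tw(G) = 3.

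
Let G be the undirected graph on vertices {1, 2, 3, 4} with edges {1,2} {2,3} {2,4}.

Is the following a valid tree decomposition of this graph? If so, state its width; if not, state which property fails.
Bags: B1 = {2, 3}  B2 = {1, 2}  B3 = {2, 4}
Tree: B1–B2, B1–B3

Every vertex of G appears in some bag (union = {1, 2, 3, 4}); every edge is covered by a bag; and for each vertex v the set of bags containing v is connected in the bag tree. The decomposition is therefore valid. The largest bag has 2 vertices, so the width is 1.

Yes; width 1.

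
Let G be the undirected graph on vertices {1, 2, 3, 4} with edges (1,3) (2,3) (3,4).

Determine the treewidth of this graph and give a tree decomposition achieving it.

Treewidth 1.
One optimal decomposition is:
Bags: B1 = {1, 3}  B2 = {2, 3}  B3 = {3, 4}
Tree: B1–B2, B1–B3

The largest bag has 2 vertices, giving width 1; this decomposition certifies tw(G) ≤ 1. Any graph with an edge has treewidth ≥ 1, and G has the edge 3–1. Hence tw(G) = 1 exactly.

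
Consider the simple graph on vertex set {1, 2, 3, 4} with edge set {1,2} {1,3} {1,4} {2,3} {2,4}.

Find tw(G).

A width-2 tree decomposition is:
Bags: B1 = {1, 2, 3}  B2 = {1, 2, 4}
Tree: B1–B2
The largest bag has 3 vertices, giving width 2; this decomposition certifies tw(G) ≤ 2. Conversely, {1, 2, 3} is a clique of size 3, and the vertices of any clique must share a bag in every tree decomposition; so some bag has ≥ 3 vertices and tw(G) ≥ 2. Hence tw(G) = 2 exactly.

2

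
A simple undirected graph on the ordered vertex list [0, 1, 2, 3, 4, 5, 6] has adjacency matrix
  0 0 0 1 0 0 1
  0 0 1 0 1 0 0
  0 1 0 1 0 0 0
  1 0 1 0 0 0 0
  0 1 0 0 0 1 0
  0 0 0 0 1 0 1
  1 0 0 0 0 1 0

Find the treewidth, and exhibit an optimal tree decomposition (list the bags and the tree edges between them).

Every bag has size at most 3, so the width is 3 − 1 = 2 and tw(G) ≤ 2. Since 1–2–3–0–6–5–4–1 is a cycle in G, G is not acyclic. Forests are exactly the graphs of treewidth ≤ 1, so tw(G) ≥ 2. The upper and lower bounds meet at 2, so that is the treewidth.

Treewidth 2.
Bags: B1 = {1, 2, 3}  B2 = {0, 1, 3}  B3 = {0, 1, 6}  B4 = {1, 5, 6}  B5 = {1, 4, 5}
Tree: B1–B2, B2–B3, B3–B4, B4–B5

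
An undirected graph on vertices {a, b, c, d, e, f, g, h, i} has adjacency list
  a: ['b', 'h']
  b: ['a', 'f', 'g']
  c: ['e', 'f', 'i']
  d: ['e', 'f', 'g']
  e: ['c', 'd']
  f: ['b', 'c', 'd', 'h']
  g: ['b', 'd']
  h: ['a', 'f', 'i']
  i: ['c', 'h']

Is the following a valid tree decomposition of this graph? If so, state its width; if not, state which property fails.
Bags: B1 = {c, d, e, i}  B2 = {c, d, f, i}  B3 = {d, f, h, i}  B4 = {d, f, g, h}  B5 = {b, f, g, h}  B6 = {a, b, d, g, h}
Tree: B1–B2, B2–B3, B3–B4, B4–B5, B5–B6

A tree decomposition must satisfy three properties: every vertex lies in some bag; for every edge, both endpoints lie together in some bag; and for every vertex, the bags containing it form a connected subtree. Here bags containing vertex d are not connected in the tree, so the decomposition is invalid.

No — bags containing vertex d are not connected in the tree.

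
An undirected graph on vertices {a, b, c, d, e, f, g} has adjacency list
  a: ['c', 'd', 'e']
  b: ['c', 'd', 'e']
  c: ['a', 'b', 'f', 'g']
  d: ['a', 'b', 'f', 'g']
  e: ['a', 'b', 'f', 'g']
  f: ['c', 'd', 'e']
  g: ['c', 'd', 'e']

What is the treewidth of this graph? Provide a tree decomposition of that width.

Treewidth 3.
One optimal decomposition is:
Bags: B1 = {b, c, d, e}  B2 = {c, d, e, f}  B3 = {a, c, d, e}  B4 = {c, d, e, g}
Tree: B1–B2, B2–B3, B3–B4

Each bag holds 4 vertices, so the decomposition has width 3, which upper-bounds the treewidth. For the lower bound: the 4 vertex sets {b,d}, {e,f}, {c}, {a} are disjoint, each induces a connected subgraph, and every pair is joined by at least one edge of G. Contracting each set to a single vertex therefore yields K_{4} as a minor, and since treewidth is minor-monotone, tw(G) ≥ tw(K_{4}) = 3. Combining the bounds, tw(G) = 3.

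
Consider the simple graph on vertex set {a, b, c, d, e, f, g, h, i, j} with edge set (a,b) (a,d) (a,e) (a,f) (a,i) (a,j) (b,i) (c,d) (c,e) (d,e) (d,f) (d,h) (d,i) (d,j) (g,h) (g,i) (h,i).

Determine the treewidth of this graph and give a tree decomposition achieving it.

Treewidth 2.
One optimal decomposition is:
Bags: B1 = {a, d, e}  B2 = {a, d, i}  B3 = {a, d, j}  B4 = {d, h, i}  B5 = {a, b, i}  B6 = {c, d, e}  B7 = {g, h, i}  B8 = {a, d, f}
Tree: B1–B2, B1–B3, B2–B4, B2–B5, B1–B6, B4–B7, B1–B8

Every bag has size at most 3, so the width is 3 − 1 = 2 and tw(G) ≤ 2. On the other hand G contains the 3-clique {d, h, i}. A clique must lie in a single bag of any decomposition, so no decomposition can have width below 2. Hence tw(G) = 2 exactly.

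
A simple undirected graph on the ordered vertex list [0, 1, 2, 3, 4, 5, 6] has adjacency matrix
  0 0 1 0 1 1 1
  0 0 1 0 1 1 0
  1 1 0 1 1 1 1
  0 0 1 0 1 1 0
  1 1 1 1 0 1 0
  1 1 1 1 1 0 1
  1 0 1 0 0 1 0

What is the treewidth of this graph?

A width-3 tree decomposition is:
Bags: B1 = {1, 2, 4, 5}  B2 = {0, 2, 4, 5}  B3 = {0, 2, 5, 6}  B4 = {2, 3, 4, 5}
Tree: B1–B2, B2–B3, B2–B4
Every bag has size at most 4, so the width is 4 − 1 = 3 and tw(G) ≤ 3. Conversely, {0, 2, 4, 5} is a clique of size 4, and the vertices of any clique must share a bag in every tree decomposition; so some bag has ≥ 4 vertices and tw(G) ≥ 3. Combining the bounds, tw(G) = 3.

3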